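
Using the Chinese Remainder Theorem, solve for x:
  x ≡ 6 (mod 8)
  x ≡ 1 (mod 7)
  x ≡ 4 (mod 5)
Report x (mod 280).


Moduli 8, 7, 5 are pairwise coprime; by CRT there is a unique solution modulo M = 8 · 7 · 5 = 280.
Solve pairwise, accumulating the modulus:
  Start with x ≡ 6 (mod 8).
  Combine with x ≡ 1 (mod 7): since gcd(8, 7) = 1, we get a unique residue mod 56.
    Write x = 6 + 8·t and substitute into x ≡ 1 (mod 7): 8·t ≡ 1 − 6 = -5 (mod 7).
    Reduce coefficients mod 7: 1·t ≡ 2 (mod 7).
    So t ≡ 2 (mod 7).
    Then x = 6 + 8·2 = 22, valid modulo lcm(8, 7) = 56: x ≡ 22 (mod 56).
  Combine with x ≡ 4 (mod 5): since gcd(56, 5) = 1, we get a unique residue mod 280.
    Write x = 22 + 56·t and substitute into x ≡ 4 (mod 5): 56·t ≡ 4 − 22 = -18 (mod 5).
    Reduce coefficients mod 5: 1·t ≡ 2 (mod 5).
    So t ≡ 2 (mod 5).
    Then x = 22 + 56·2 = 134, valid modulo lcm(56, 5) = 280: x ≡ 134 (mod 280).
Verify: 134 mod 8 = 6 ✓, 134 mod 7 = 1 ✓, 134 mod 5 = 4 ✓.

x ≡ 134 (mod 280).


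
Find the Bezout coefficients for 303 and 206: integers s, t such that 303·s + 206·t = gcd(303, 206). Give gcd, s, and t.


Euclidean algorithm on (303, 206) — divide until remainder is 0:
  303 = 1 · 206 + 97
  206 = 2 · 97 + 12
  97 = 8 · 12 + 1
  12 = 12 · 1 + 0
gcd(303, 206) = 1.
Track Bezout coefficients alongside the remainders: start with r₀ = 303 = a·1 + b·0 (s = 1, t = 0) and r₁ = 206 = a·0 + b·1 (s = 0, t = 1); each new remainder r_{k+1} = r_{k-1} − q_k·r_k inherits s_{k+1} = s_{k-1} − q_k·s_k, t_{k+1} = t_{k-1} − q_k·t_k, so r_k = a·s_k + b·t_k at every step:
  q = 1: r = 97, s = 1 − 1·0 = 1, t = 0 − 1·1 = -1  (check: 303·1 + 206·(-1) = 97)
  q = 2: r = 12, s = 0 − 2·1 = -2, t = 1 − 2·(-1) = 3  (check: 303·(-2) + 206·3 = 12)
  q = 8: r = 1, s = 1 − 8·(-2) = 17, t = -1 − 8·3 = -25  (check: 303·17 + 206·(-25) = 1)
The row with r = 1 (the gcd) gives the Bezout coefficients s = 17, t = -25.
Result: 303 · (17) + 206 · (-25) = 1.

gcd(303, 206) = 1; s = 17, t = -25 (check: 303·17 + 206·(-25) = 1).


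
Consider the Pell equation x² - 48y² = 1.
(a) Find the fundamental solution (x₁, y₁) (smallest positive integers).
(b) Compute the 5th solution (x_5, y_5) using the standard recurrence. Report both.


Step 1: Find the fundamental solution (x₁, y₁) of x² - 48y² = 1.
  Expand √48 as a continued fraction. a₀ = ⌊√48⌋ = 6; iterate m_{k+1} = d_k·a_k − m_k, d_{k+1} = (48 − m_{k+1}²)/d_k, a_{k+1} = ⌊(a₀ + m_{k+1})/d_{k+1}⌋ (starting m₀ = 0, d₀ = 1), with convergents p_k = a_k·p_{k-1} + p_{k-2}, q_k = a_k·q_{k-1} + q_{k-2} (p₋₁ = 1, q₋₁ = 0):
  k = 0: a₀ = 6; p₀/q₀ = 6/1; p₀² − 48·q₀² = 36 − 48 = -12.
  k = 1: m = 6, d = 12, a = ⌊(6 + 6)/12⌋ = 1; p/q = (1·6 + 1)/(1·1 + 0) = 7/1; p² − 48·q² = 49 − 48 = 1.
  The first convergent with p² − 48·q² = 1 gives the fundamental solution (x₁, y₁) = (7, 1).
Step 2: Apply the recurrence (x_{n+1}, y_{n+1}) = (x₁x_n + 48y₁y_n, x₁y_n + y₁x_n) repeatedly.
  From (x_1, y_1) = (7, 1): x_2 = 7·7 + 48·1·1 = 97; y_2 = 7·1 + 1·7 = 14.
  From (x_2, y_2) = (97, 14): x_3 = 7·97 + 48·1·14 = 1351; y_3 = 7·14 + 1·97 = 195.
  From (x_3, y_3) = (1351, 195): x_4 = 7·1351 + 48·1·195 = 18817; y_4 = 7·195 + 1·1351 = 2716.
  From (x_4, y_4) = (18817, 2716): x_5 = 7·18817 + 48·1·2716 = 262087; y_5 = 7·2716 + 1·18817 = 37829.
Step 3: Verify x_5² - 48·y_5² = 68689595569 - 68689595568 = 1 (should be 1). ✓

(x_1, y_1) = (7, 1); (x_5, y_5) = (262087, 37829).


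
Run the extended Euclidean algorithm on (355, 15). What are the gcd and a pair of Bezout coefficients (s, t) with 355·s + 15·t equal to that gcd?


Euclidean algorithm on (355, 15) — divide until remainder is 0:
  355 = 23 · 15 + 10
  15 = 1 · 10 + 5
  10 = 2 · 5 + 0
gcd(355, 15) = 5.
Track Bezout coefficients alongside the remainders: start with r₀ = 355 = a·1 + b·0 (s = 1, t = 0) and r₁ = 15 = a·0 + b·1 (s = 0, t = 1); each new remainder r_{k+1} = r_{k-1} − q_k·r_k inherits s_{k+1} = s_{k-1} − q_k·s_k, t_{k+1} = t_{k-1} − q_k·t_k, so r_k = a·s_k + b·t_k at every step:
  q = 23: r = 10, s = 1 − 23·0 = 1, t = 0 − 23·1 = -23  (check: 355·1 + 15·(-23) = 10)
  q = 1: r = 5, s = 0 − 1·1 = -1, t = 1 − 1·(-23) = 24  (check: 355·(-1) + 15·24 = 5)
The row with r = 5 (the gcd) gives the Bezout coefficients s = -1, t = 24.
Result: 355 · (-1) + 15 · (24) = 5.

gcd(355, 15) = 5; s = -1, t = 24 (check: 355·(-1) + 15·24 = 5).


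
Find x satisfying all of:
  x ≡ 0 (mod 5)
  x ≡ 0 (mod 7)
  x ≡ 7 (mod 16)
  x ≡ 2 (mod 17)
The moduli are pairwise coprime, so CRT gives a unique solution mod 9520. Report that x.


Product of moduli M = 5 · 7 · 16 · 17 = 9520.
Merge one congruence at a time:
  Start: x ≡ 0 (mod 5).
  Combine with x ≡ 0 (mod 7); new modulus lcm = 35.
    Write x = 0 + 5·t and substitute into x ≡ 0 (mod 7): 5·t ≡ 0 − 0 = 0 (mod 7).
    The inverse of 5 mod 7 is 3 (since 5·3 = 15 = 2·7 + 1), so t ≡ 3·0 = 0 ≡ 0 (mod 7).
    Then x = 0 + 5·0 = 0, valid modulo lcm(5, 7) = 35: x ≡ 0 (mod 35).
  Combine with x ≡ 7 (mod 16); new modulus lcm = 560.
    Write x = 0 + 35·t and substitute into x ≡ 7 (mod 16): 35·t ≡ 7 − 0 = 7 (mod 16).
    Reduce coefficients mod 16: 3·t ≡ 7 (mod 16).
    The inverse of 3 mod 16 is 11 (since 3·11 = 33 = 2·16 + 1), so t ≡ 11·7 = 77 ≡ 13 (mod 16).
    Then x = 0 + 35·13 = 455, valid modulo lcm(35, 16) = 560: x ≡ 455 (mod 560).
  Combine with x ≡ 2 (mod 17); new modulus lcm = 9520.
    Write x = 455 + 560·t and substitute into x ≡ 2 (mod 17): 560·t ≡ 2 − 455 = -453 (mod 17).
    Reduce coefficients mod 17: 16·t ≡ 6 (mod 17).
    The inverse of 16 mod 17 is 16 (since 16·16 = 256 = 15·17 + 1), so t ≡ 16·6 = 96 ≡ 11 (mod 17).
    Then x = 455 + 560·11 = 6615, valid modulo lcm(560, 17) = 9520: x ≡ 6615 (mod 9520).
Verify against each original: 6615 mod 5 = 0, 6615 mod 7 = 0, 6615 mod 16 = 7, 6615 mod 17 = 2.

x ≡ 6615 (mod 9520).


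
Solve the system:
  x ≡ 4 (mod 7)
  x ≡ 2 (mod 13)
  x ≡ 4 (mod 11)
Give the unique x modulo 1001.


Moduli 7, 13, 11 are pairwise coprime; by CRT there is a unique solution modulo M = 7 · 13 · 11 = 1001.
Solve pairwise, accumulating the modulus:
  Start with x ≡ 4 (mod 7).
  Combine with x ≡ 2 (mod 13): since gcd(7, 13) = 1, we get a unique residue mod 91.
    Write x = 4 + 7·t and substitute into x ≡ 2 (mod 13): 7·t ≡ 2 − 4 = -2 (mod 13).
    Reduce coefficients mod 13: 7·t ≡ 11 (mod 13).
    The inverse of 7 mod 13 is 2 (since 7·2 = 14 = 1·13 + 1), so t ≡ 2·11 = 22 ≡ 9 (mod 13).
    Then x = 4 + 7·9 = 67, valid modulo lcm(7, 13) = 91: x ≡ 67 (mod 91).
  Combine with x ≡ 4 (mod 11): since gcd(91, 11) = 1, we get a unique residue mod 1001.
    Write x = 67 + 91·t and substitute into x ≡ 4 (mod 11): 91·t ≡ 4 − 67 = -63 (mod 11).
    Reduce coefficients mod 11: 3·t ≡ 3 (mod 11).
    The inverse of 3 mod 11 is 4 (since 3·4 = 12 = 1·11 + 1), so t ≡ 4·3 = 12 ≡ 1 (mod 11).
    Then x = 67 + 91·1 = 158, valid modulo lcm(91, 11) = 1001: x ≡ 158 (mod 1001).
Verify: 158 mod 7 = 4 ✓, 158 mod 13 = 2 ✓, 158 mod 11 = 4 ✓.

x ≡ 158 (mod 1001).


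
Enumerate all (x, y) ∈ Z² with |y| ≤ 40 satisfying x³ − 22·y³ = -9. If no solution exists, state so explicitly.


The equation is x³ - 22y³ = -9. For fixed y, x³ = 22·y³ − 9, so a solution requires the RHS to be a perfect cube.
Strategy: iterate y from -40 to 40, compute RHS = 22·y³ − 9, and check whether it is a (positive or negative) perfect cube.
Check small values of y:
  y = 0: RHS = -9 is not a perfect cube.
  y = 1: RHS = 13 is not a perfect cube.
  y = -1: RHS = -31 is not a perfect cube.
  y = 2: RHS = 167 is not a perfect cube.
  y = -2: RHS = -185 is not a perfect cube.
  y = 3: RHS = 585 is not a perfect cube.
  y = -3: RHS = -603 is not a perfect cube.
Continuing the search up to |y| = 40 finds no solutions either.
No (x, y) in the scanned range satisfies the equation.

No integer solutions with |y| ≤ 40.


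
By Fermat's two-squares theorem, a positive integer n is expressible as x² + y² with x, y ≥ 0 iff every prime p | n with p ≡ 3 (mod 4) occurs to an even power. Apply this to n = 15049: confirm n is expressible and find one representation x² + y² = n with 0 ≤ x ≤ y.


Step 1: Factor n = 15049 = 101 · 149.
Step 2: Check the mod-4 condition on each prime factor: 101 ≡ 1 (mod 4), exponent 1; 149 ≡ 1 (mod 4), exponent 1.
All primes ≡ 3 (mod 4) appear to even exponent (or don't appear), so by the two-squares theorem n IS expressible as a sum of two squares.
Step 3: Build a representation. Here n = 101 · 149 is a product of primes ≡ 1 (mod 4). Each prime p ≡ 1 (mod 4) is itself a sum of two squares; find a² by testing p − a² for a perfect square:
  101: 101 − 1² = 100 = 10² ⇒ 101 = 1² + 10².
  149: 149 − 1² = 148, 149 − 2² = 145, 149 − 3² = 140, 149 − 4² = 133, 149 − 5² = 124, 149 − 6² = 113, 149 − 7² = 100 = 10² ⇒ 149 = 7² + 10².
  Combine using the Brahmagupta–Fibonacci identity (a² + b²)(c² + d²) = (ac − bd)² + (ad + bc)² = (ac + bd)² + (ad − bc)²:
  101 · 149 = 15049: from (1² + 10²)(7² + 10²), take (1·7 − 10·10, 1·10 + 10·7) = (7 − 100, 10 + 70) = (-93, 80); dropping signs (only squares matter) gives (93, 80); check 93² + 80² = 8649 + 6400 = 15049 ✓.
Step 4: Order so x ≤ y and verify: 80² + 93² = 6400 + 8649 = 15049 = n. ✓

n = 15049 = 80² + 93² (one valid representation with x ≤ y).


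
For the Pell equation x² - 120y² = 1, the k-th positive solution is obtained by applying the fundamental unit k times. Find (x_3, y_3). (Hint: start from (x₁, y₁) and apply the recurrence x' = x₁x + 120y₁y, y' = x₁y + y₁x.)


Step 1: Find the fundamental solution (x₁, y₁) of x² - 120y² = 1.
  Expand √120 as a continued fraction. a₀ = ⌊√120⌋ = 10; iterate m_{k+1} = d_k·a_k − m_k, d_{k+1} = (120 − m_{k+1}²)/d_k, a_{k+1} = ⌊(a₀ + m_{k+1})/d_{k+1}⌋ (starting m₀ = 0, d₀ = 1), with convergents p_k = a_k·p_{k-1} + p_{k-2}, q_k = a_k·q_{k-1} + q_{k-2} (p₋₁ = 1, q₋₁ = 0):
  k = 0: a₀ = 10; p₀/q₀ = 10/1; p₀² − 120·q₀² = 100 − 120 = -20.
  k = 1: m = 10, d = 20, a = ⌊(10 + 10)/20⌋ = 1; p/q = (1·10 + 1)/(1·1 + 0) = 11/1; p² − 120·q² = 121 − 120 = 1.
  The first convergent with p² − 120·q² = 1 gives the fundamental solution (x₁, y₁) = (11, 1).
Step 2: Apply the recurrence (x_{n+1}, y_{n+1}) = (x₁x_n + 120y₁y_n, x₁y_n + y₁x_n) repeatedly.
  From (x_1, y_1) = (11, 1): x_2 = 11·11 + 120·1·1 = 241; y_2 = 11·1 + 1·11 = 22.
  From (x_2, y_2) = (241, 22): x_3 = 11·241 + 120·1·22 = 5291; y_3 = 11·22 + 1·241 = 483.
Step 3: Verify x_3² - 120·y_3² = 27994681 - 27994680 = 1 (should be 1). ✓

(x_1, y_1) = (11, 1); (x_3, y_3) = (5291, 483).


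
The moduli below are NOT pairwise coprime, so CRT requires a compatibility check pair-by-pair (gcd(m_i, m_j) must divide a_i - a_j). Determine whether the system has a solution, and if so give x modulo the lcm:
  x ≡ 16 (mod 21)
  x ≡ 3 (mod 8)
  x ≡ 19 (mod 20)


Moduli 21, 8, 20 are not pairwise coprime, so CRT works modulo lcm(m_i) when all pairwise compatibility conditions hold.
Pairwise compatibility: gcd(m_i, m_j) must divide a_i - a_j for every pair.
Merge one congruence at a time:
  Start: x ≡ 16 (mod 21).
  Combine with x ≡ 3 (mod 8): gcd(21, 8) = 1; 3 - 16 = -13, which IS divisible by 1, so compatible.
    Write x = 16 + 21·t and substitute into x ≡ 3 (mod 8): 21·t ≡ 3 − 16 = -13 (mod 8).
    Reduce coefficients mod 8: 5·t ≡ 3 (mod 8).
    The inverse of 5 mod 8 is 5 (since 5·5 = 25 = 3·8 + 1), so t ≡ 5·3 = 15 ≡ 7 (mod 8).
    Then x = 16 + 21·7 = 163, valid modulo lcm(21, 8) = 168: x ≡ 163 (mod 168).
  Combine with x ≡ 19 (mod 20): gcd(168, 20) = 4; 19 - 163 = -144, which IS divisible by 4, so compatible.
    Write x = 163 + 168·t and substitute into x ≡ 19 (mod 20): 168·t ≡ 19 − 163 = -144 (mod 20).
    Divide the congruence (and modulus) by g = 4: 42·t ≡ -36 (mod 5).
    Reduce coefficients mod 5: 2·t ≡ 4 (mod 5).
    The inverse of 2 mod 5 is 3 (since 2·3 = 6 = 1·5 + 1), so t ≡ 3·4 = 12 ≡ 2 (mod 5).
    Then x = 163 + 168·2 = 499, valid modulo lcm(168, 20) = 840: x ≡ 499 (mod 840).
Verify: 499 mod 21 = 16, 499 mod 8 = 3, 499 mod 20 = 19.

x ≡ 499 (mod 840).


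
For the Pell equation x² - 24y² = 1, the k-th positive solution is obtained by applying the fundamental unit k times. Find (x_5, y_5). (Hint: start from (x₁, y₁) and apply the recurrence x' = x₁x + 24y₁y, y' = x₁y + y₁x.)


Step 1: Find the fundamental solution (x₁, y₁) of x² - 24y² = 1.
  Expand √24 as a continued fraction. a₀ = ⌊√24⌋ = 4; iterate m_{k+1} = d_k·a_k − m_k, d_{k+1} = (24 − m_{k+1}²)/d_k, a_{k+1} = ⌊(a₀ + m_{k+1})/d_{k+1}⌋ (starting m₀ = 0, d₀ = 1), with convergents p_k = a_k·p_{k-1} + p_{k-2}, q_k = a_k·q_{k-1} + q_{k-2} (p₋₁ = 1, q₋₁ = 0):
  k = 0: a₀ = 4; p₀/q₀ = 4/1; p₀² − 24·q₀² = 16 − 24 = -8.
  k = 1: m = 4, d = 8, a = ⌊(4 + 4)/8⌋ = 1; p/q = (1·4 + 1)/(1·1 + 0) = 5/1; p² − 24·q² = 25 − 24 = 1.
  The first convergent with p² − 24·q² = 1 gives the fundamental solution (x₁, y₁) = (5, 1).
Step 2: Apply the recurrence (x_{n+1}, y_{n+1}) = (x₁x_n + 24y₁y_n, x₁y_n + y₁x_n) repeatedly.
  From (x_1, y_1) = (5, 1): x_2 = 5·5 + 24·1·1 = 49; y_2 = 5·1 + 1·5 = 10.
  From (x_2, y_2) = (49, 10): x_3 = 5·49 + 24·1·10 = 485; y_3 = 5·10 + 1·49 = 99.
  From (x_3, y_3) = (485, 99): x_4 = 5·485 + 24·1·99 = 4801; y_4 = 5·99 + 1·485 = 980.
  From (x_4, y_4) = (4801, 980): x_5 = 5·4801 + 24·1·980 = 47525; y_5 = 5·980 + 1·4801 = 9701.
Step 3: Verify x_5² - 24·y_5² = 2258625625 - 2258625624 = 1 (should be 1). ✓

(x_1, y_1) = (5, 1); (x_5, y_5) = (47525, 9701).


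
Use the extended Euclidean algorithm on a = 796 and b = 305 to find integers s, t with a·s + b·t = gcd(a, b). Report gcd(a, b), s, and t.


Euclidean algorithm on (796, 305) — divide until remainder is 0:
  796 = 2 · 305 + 186
  305 = 1 · 186 + 119
  186 = 1 · 119 + 67
  119 = 1 · 67 + 52
  67 = 1 · 52 + 15
  52 = 3 · 15 + 7
  15 = 2 · 7 + 1
  7 = 7 · 1 + 0
gcd(796, 305) = 1.
Track Bezout coefficients alongside the remainders: start with r₀ = 796 = a·1 + b·0 (s = 1, t = 0) and r₁ = 305 = a·0 + b·1 (s = 0, t = 1); each new remainder r_{k+1} = r_{k-1} − q_k·r_k inherits s_{k+1} = s_{k-1} − q_k·s_k, t_{k+1} = t_{k-1} − q_k·t_k, so r_k = a·s_k + b·t_k at every step:
  q = 2: r = 186, s = 1 − 2·0 = 1, t = 0 − 2·1 = -2  (check: 796·1 + 305·(-2) = 186)
  q = 1: r = 119, s = 0 − 1·1 = -1, t = 1 − 1·(-2) = 3  (check: 796·(-1) + 305·3 = 119)
  q = 1: r = 67, s = 1 − 1·(-1) = 2, t = -2 − 1·3 = -5  (check: 796·2 + 305·(-5) = 67)
  q = 1: r = 52, s = -1 − 1·2 = -3, t = 3 − 1·(-5) = 8  (check: 796·(-3) + 305·8 = 52)
  q = 1: r = 15, s = 2 − 1·(-3) = 5, t = -5 − 1·8 = -13  (check: 796·5 + 305·(-13) = 15)
  q = 3: r = 7, s = -3 − 3·5 = -18, t = 8 − 3·(-13) = 47  (check: 796·(-18) + 305·47 = 7)
  q = 2: r = 1, s = 5 − 2·(-18) = 41, t = -13 − 2·47 = -107  (check: 796·41 + 305·(-107) = 1)
The row with r = 1 (the gcd) gives the Bezout coefficients s = 41, t = -107.
Result: 796 · (41) + 305 · (-107) = 1.

gcd(796, 305) = 1; s = 41, t = -107 (check: 796·41 + 305·(-107) = 1).


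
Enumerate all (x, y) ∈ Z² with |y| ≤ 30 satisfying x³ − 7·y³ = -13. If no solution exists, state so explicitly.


The equation is x³ - 7y³ = -13. For fixed y, x³ = 7·y³ − 13, so a solution requires the RHS to be a perfect cube.
Strategy: iterate y from -30 to 30, compute RHS = 7·y³ − 13, and check whether it is a (positive or negative) perfect cube.
Check small values of y:
  y = 0: RHS = -13 is not a perfect cube.
  y = 1: RHS = -6 is not a perfect cube.
  y = -1: RHS = -20 is not a perfect cube.
  y = 2: RHS = 43 is not a perfect cube.
  y = -2: RHS = -69 is not a perfect cube.
  y = 3: RHS = 176 is not a perfect cube.
  y = -3: RHS = -202 is not a perfect cube.
Continuing the search up to |y| = 30 finds no solutions either.
No (x, y) in the scanned range satisfies the equation.

No integer solutions with |y| ≤ 30.


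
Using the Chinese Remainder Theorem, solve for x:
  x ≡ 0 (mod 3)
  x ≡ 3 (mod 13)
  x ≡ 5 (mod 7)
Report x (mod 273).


Moduli 3, 13, 7 are pairwise coprime; by CRT there is a unique solution modulo M = 3 · 13 · 7 = 273.
Solve pairwise, accumulating the modulus:
  Start with x ≡ 0 (mod 3).
  Combine with x ≡ 3 (mod 13): since gcd(3, 13) = 1, we get a unique residue mod 39.
    Write x = 0 + 3·t and substitute into x ≡ 3 (mod 13): 3·t ≡ 3 − 0 = 3 (mod 13).
    The inverse of 3 mod 13 is 9 (since 3·9 = 27 = 2·13 + 1), so t ≡ 9·3 = 27 ≡ 1 (mod 13).
    Then x = 0 + 3·1 = 3, valid modulo lcm(3, 13) = 39: x ≡ 3 (mod 39).
  Combine with x ≡ 5 (mod 7): since gcd(39, 7) = 1, we get a unique residue mod 273.
    Write x = 3 + 39·t and substitute into x ≡ 5 (mod 7): 39·t ≡ 5 − 3 = 2 (mod 7).
    Reduce coefficients mod 7: 4·t ≡ 2 (mod 7).
    The inverse of 4 mod 7 is 2 (since 4·2 = 8 = 1·7 + 1), so t ≡ 2·2 = 4 ≡ 4 (mod 7).
    Then x = 3 + 39·4 = 159, valid modulo lcm(39, 7) = 273: x ≡ 159 (mod 273).
Verify: 159 mod 3 = 0 ✓, 159 mod 13 = 3 ✓, 159 mod 7 = 5 ✓.

x ≡ 159 (mod 273).


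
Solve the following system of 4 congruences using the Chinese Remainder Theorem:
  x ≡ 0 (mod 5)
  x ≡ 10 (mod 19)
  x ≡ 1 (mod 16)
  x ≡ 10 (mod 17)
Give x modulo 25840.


Product of moduli M = 5 · 19 · 16 · 17 = 25840.
Merge one congruence at a time:
  Start: x ≡ 0 (mod 5).
  Combine with x ≡ 10 (mod 19); new modulus lcm = 95.
    Write x = 0 + 5·t and substitute into x ≡ 10 (mod 19): 5·t ≡ 10 − 0 = 10 (mod 19).
    The inverse of 5 mod 19 is 4 (since 5·4 = 20 = 1·19 + 1), so t ≡ 4·10 = 40 ≡ 2 (mod 19).
    Then x = 0 + 5·2 = 10, valid modulo lcm(5, 19) = 95: x ≡ 10 (mod 95).
  Combine with x ≡ 1 (mod 16); new modulus lcm = 1520.
    Write x = 10 + 95·t and substitute into x ≡ 1 (mod 16): 95·t ≡ 1 − 10 = -9 (mod 16).
    Reduce coefficients mod 16: 15·t ≡ 7 (mod 16).
    The inverse of 15 mod 16 is 15 (since 15·15 = 225 = 14·16 + 1), so t ≡ 15·7 = 105 ≡ 9 (mod 16).
    Then x = 10 + 95·9 = 865, valid modulo lcm(95, 16) = 1520: x ≡ 865 (mod 1520).
  Combine with x ≡ 10 (mod 17); new modulus lcm = 25840.
    Write x = 865 + 1520·t and substitute into x ≡ 10 (mod 17): 1520·t ≡ 10 − 865 = -855 (mod 17).
    Reduce coefficients mod 17: 7·t ≡ 12 (mod 17).
    The inverse of 7 mod 17 is 5 (since 7·5 = 35 = 2·17 + 1), so t ≡ 5·12 = 60 ≡ 9 (mod 17).
    Then x = 865 + 1520·9 = 14545, valid modulo lcm(1520, 17) = 25840: x ≡ 14545 (mod 25840).
Verify against each original: 14545 mod 5 = 0, 14545 mod 19 = 10, 14545 mod 16 = 1, 14545 mod 17 = 10.

x ≡ 14545 (mod 25840).


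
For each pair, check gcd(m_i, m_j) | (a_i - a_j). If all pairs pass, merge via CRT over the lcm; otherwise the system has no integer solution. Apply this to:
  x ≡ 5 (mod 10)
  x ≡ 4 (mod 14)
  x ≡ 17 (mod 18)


Moduli 10, 14, 18 are not pairwise coprime, so CRT works modulo lcm(m_i) when all pairwise compatibility conditions hold.
Pairwise compatibility: gcd(m_i, m_j) must divide a_i - a_j for every pair.
Merge one congruence at a time:
  Start: x ≡ 5 (mod 10).
  Combine with x ≡ 4 (mod 14): gcd(10, 14) = 2, and 4 - 5 = -1 is NOT divisible by 2.
    ⇒ system is inconsistent (no integer solution).

No solution (the system is inconsistent).


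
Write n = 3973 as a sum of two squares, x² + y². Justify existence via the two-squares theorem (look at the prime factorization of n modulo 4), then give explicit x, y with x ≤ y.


Step 1: Factor n = 3973 = 29 · 137.
Step 2: Check the mod-4 condition on each prime factor: 29 ≡ 1 (mod 4), exponent 1; 137 ≡ 1 (mod 4), exponent 1.
All primes ≡ 3 (mod 4) appear to even exponent (or don't appear), so by the two-squares theorem n IS expressible as a sum of two squares.
Step 3: Build a representation. Here n = 29 · 137 is a product of primes ≡ 1 (mod 4). Each prime p ≡ 1 (mod 4) is itself a sum of two squares; find a² by testing p − a² for a perfect square:
  29: 29 − 1² = 28, 29 − 2² = 25 = 5² ⇒ 29 = 2² + 5².
  137: 137 − 1² = 136, 137 − 2² = 133, 137 − 3² = 128, 137 − 4² = 121 = 11² ⇒ 137 = 4² + 11².
  Combine using the Brahmagupta–Fibonacci identity (a² + b²)(c² + d²) = (ac − bd)² + (ad + bc)² = (ac + bd)² + (ad − bc)²:
  29 · 137 = 3973: from (2² + 5²)(4² + 11²), take (2·4 − 5·11, 2·11 + 5·4) = (8 − 55, 22 + 20) = (-47, 42); dropping signs (only squares matter) gives (47, 42); check 47² + 42² = 2209 + 1764 = 3973 ✓.
Step 4: Order so x ≤ y and verify: 42² + 47² = 1764 + 2209 = 3973 = n. ✓

n = 3973 = 42² + 47² (one valid representation with x ≤ y).


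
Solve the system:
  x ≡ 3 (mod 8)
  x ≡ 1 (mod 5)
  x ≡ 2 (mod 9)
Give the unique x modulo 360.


Moduli 8, 5, 9 are pairwise coprime; by CRT there is a unique solution modulo M = 8 · 5 · 9 = 360.
Solve pairwise, accumulating the modulus:
  Start with x ≡ 3 (mod 8).
  Combine with x ≡ 1 (mod 5): since gcd(8, 5) = 1, we get a unique residue mod 40.
    Write x = 3 + 8·t and substitute into x ≡ 1 (mod 5): 8·t ≡ 1 − 3 = -2 (mod 5).
    Reduce coefficients mod 5: 3·t ≡ 3 (mod 5).
    The inverse of 3 mod 5 is 2 (since 3·2 = 6 = 1·5 + 1), so t ≡ 2·3 = 6 ≡ 1 (mod 5).
    Then x = 3 + 8·1 = 11, valid modulo lcm(8, 5) = 40: x ≡ 11 (mod 40).
  Combine with x ≡ 2 (mod 9): since gcd(40, 9) = 1, we get a unique residue mod 360.
    Write x = 11 + 40·t and substitute into x ≡ 2 (mod 9): 40·t ≡ 2 − 11 = -9 (mod 9).
    Reduce coefficients mod 9: 4·t ≡ 0 (mod 9).
    The inverse of 4 mod 9 is 7 (since 4·7 = 28 = 3·9 + 1), so t ≡ 7·0 = 0 ≡ 0 (mod 9).
    Then x = 11 + 40·0 = 11, valid modulo lcm(40, 9) = 360: x ≡ 11 (mod 360).
Verify: 11 mod 8 = 3 ✓, 11 mod 5 = 1 ✓, 11 mod 9 = 2 ✓.

x ≡ 11 (mod 360).


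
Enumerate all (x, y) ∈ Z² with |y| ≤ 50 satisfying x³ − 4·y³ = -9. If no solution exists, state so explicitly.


The equation is x³ - 4y³ = -9. For fixed y, x³ = 4·y³ − 9, so a solution requires the RHS to be a perfect cube.
Strategy: iterate y from -50 to 50, compute RHS = 4·y³ − 9, and check whether it is a (positive or negative) perfect cube.
Check small values of y:
  y = 0: RHS = -9 is not a perfect cube.
  y = 1: RHS = -5 is not a perfect cube.
  y = -1: RHS = -13 is not a perfect cube.
  y = 2: RHS = 23 is not a perfect cube.
  y = -2: RHS = -41 is not a perfect cube.
  y = 3: RHS = 99 is not a perfect cube.
  y = -3: RHS = -117 is not a perfect cube.
Continuing the search up to |y| = 50 finds no solutions either.
No (x, y) in the scanned range satisfies the equation.

No integer solutions with |y| ≤ 50.


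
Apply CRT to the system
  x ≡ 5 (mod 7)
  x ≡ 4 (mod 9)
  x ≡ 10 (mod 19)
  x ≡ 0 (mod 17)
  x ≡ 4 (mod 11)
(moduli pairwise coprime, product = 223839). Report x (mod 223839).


Product of moduli M = 7 · 9 · 19 · 17 · 11 = 223839.
Merge one congruence at a time:
  Start: x ≡ 5 (mod 7).
  Combine with x ≡ 4 (mod 9); new modulus lcm = 63.
    Write x = 5 + 7·t and substitute into x ≡ 4 (mod 9): 7·t ≡ 4 − 5 = -1 (mod 9).
    Reduce coefficients mod 9: 7·t ≡ 8 (mod 9).
    The inverse of 7 mod 9 is 4 (since 7·4 = 28 = 3·9 + 1), so t ≡ 4·8 = 32 ≡ 5 (mod 9).
    Then x = 5 + 7·5 = 40, valid modulo lcm(7, 9) = 63: x ≡ 40 (mod 63).
  Combine with x ≡ 10 (mod 19); new modulus lcm = 1197.
    Write x = 40 + 63·t and substitute into x ≡ 10 (mod 19): 63·t ≡ 10 − 40 = -30 (mod 19).
    Reduce coefficients mod 19: 6·t ≡ 8 (mod 19).
    The inverse of 6 mod 19 is 16 (since 6·16 = 96 = 5·19 + 1), so t ≡ 16·8 = 128 ≡ 14 (mod 19).
    Then x = 40 + 63·14 = 922, valid modulo lcm(63, 19) = 1197: x ≡ 922 (mod 1197).
  Combine with x ≡ 0 (mod 17); new modulus lcm = 20349.
    Write x = 922 + 1197·t and substitute into x ≡ 0 (mod 17): 1197·t ≡ 0 − 922 = -922 (mod 17).
    Reduce coefficients mod 17: 7·t ≡ 13 (mod 17).
    The inverse of 7 mod 17 is 5 (since 7·5 = 35 = 2·17 + 1), so t ≡ 5·13 = 65 ≡ 14 (mod 17).
    Then x = 922 + 1197·14 = 17680, valid modulo lcm(1197, 17) = 20349: x ≡ 17680 (mod 20349).
  Combine with x ≡ 4 (mod 11); new modulus lcm = 223839.
    Write x = 17680 + 20349·t and substitute into x ≡ 4 (mod 11): 20349·t ≡ 4 − 17680 = -17676 (mod 11).
    Reduce coefficients mod 11: 10·t ≡ 1 (mod 11).
    The inverse of 10 mod 11 is 10 (since 10·10 = 100 = 9·11 + 1), so t ≡ 10·1 = 10 ≡ 10 (mod 11).
    Then x = 17680 + 20349·10 = 221170, valid modulo lcm(20349, 11) = 223839: x ≡ 221170 (mod 223839).
Verify against each original: 221170 mod 7 = 5, 221170 mod 9 = 4, 221170 mod 19 = 10, 221170 mod 17 = 0, 221170 mod 11 = 4.

x ≡ 221170 (mod 223839).


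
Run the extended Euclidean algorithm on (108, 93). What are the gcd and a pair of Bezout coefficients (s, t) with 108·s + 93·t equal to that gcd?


Euclidean algorithm on (108, 93) — divide until remainder is 0:
  108 = 1 · 93 + 15
  93 = 6 · 15 + 3
  15 = 5 · 3 + 0
gcd(108, 93) = 3.
Track Bezout coefficients alongside the remainders: start with r₀ = 108 = a·1 + b·0 (s = 1, t = 0) and r₁ = 93 = a·0 + b·1 (s = 0, t = 1); each new remainder r_{k+1} = r_{k-1} − q_k·r_k inherits s_{k+1} = s_{k-1} − q_k·s_k, t_{k+1} = t_{k-1} − q_k·t_k, so r_k = a·s_k + b·t_k at every step:
  q = 1: r = 15, s = 1 − 1·0 = 1, t = 0 − 1·1 = -1  (check: 108·1 + 93·(-1) = 15)
  q = 6: r = 3, s = 0 − 6·1 = -6, t = 1 − 6·(-1) = 7  (check: 108·(-6) + 93·7 = 3)
The row with r = 3 (the gcd) gives the Bezout coefficients s = -6, t = 7.
Result: 108 · (-6) + 93 · (7) = 3.

gcd(108, 93) = 3; s = -6, t = 7 (check: 108·(-6) + 93·7 = 3).


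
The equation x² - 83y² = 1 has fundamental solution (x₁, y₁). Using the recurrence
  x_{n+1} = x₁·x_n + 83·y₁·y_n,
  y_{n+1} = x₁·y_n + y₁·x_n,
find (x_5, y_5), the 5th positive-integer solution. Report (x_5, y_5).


Step 1: Find the fundamental solution (x₁, y₁) of x² - 83y² = 1.
  Expand √83 as a continued fraction. a₀ = ⌊√83⌋ = 9; iterate m_{k+1} = d_k·a_k − m_k, d_{k+1} = (83 − m_{k+1}²)/d_k, a_{k+1} = ⌊(a₀ + m_{k+1})/d_{k+1}⌋ (starting m₀ = 0, d₀ = 1), with convergents p_k = a_k·p_{k-1} + p_{k-2}, q_k = a_k·q_{k-1} + q_{k-2} (p₋₁ = 1, q₋₁ = 0):
  k = 0: a₀ = 9; p₀/q₀ = 9/1; p₀² − 83·q₀² = 81 − 83 = -2.
  k = 1: m = 9, d = 2, a = ⌊(9 + 9)/2⌋ = 9; p/q = (9·9 + 1)/(9·1 + 0) = 82/9; p² − 83·q² = 6724 − 6723 = 1.
  The first convergent with p² − 83·q² = 1 gives the fundamental solution (x₁, y₁) = (82, 9).
Step 2: Apply the recurrence (x_{n+1}, y_{n+1}) = (x₁x_n + 83y₁y_n, x₁y_n + y₁x_n) repeatedly.
  From (x_1, y_1) = (82, 9): x_2 = 82·82 + 83·9·9 = 13447; y_2 = 82·9 + 9·82 = 1476.
  From (x_2, y_2) = (13447, 1476): x_3 = 82·13447 + 83·9·1476 = 2205226; y_3 = 82·1476 + 9·13447 = 242055.
  From (x_3, y_3) = (2205226, 242055): x_4 = 82·2205226 + 83·9·242055 = 361643617; y_4 = 82·242055 + 9·2205226 = 39695544.
  From (x_4, y_4) = (361643617, 39695544): x_5 = 82·361643617 + 83·9·39695544 = 59307347962; y_5 = 82·39695544 + 9·361643617 = 6509827161.
Step 3: Verify x_5² - 83·y_5² = 3517361522285745553444 - 3517361522285745553443 = 1 (should be 1). ✓

(x_1, y_1) = (82, 9); (x_5, y_5) = (59307347962, 6509827161).


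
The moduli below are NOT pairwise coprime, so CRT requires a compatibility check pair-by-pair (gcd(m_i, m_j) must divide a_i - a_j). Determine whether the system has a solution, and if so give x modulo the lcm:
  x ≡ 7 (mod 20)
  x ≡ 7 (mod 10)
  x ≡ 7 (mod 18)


Moduli 20, 10, 18 are not pairwise coprime, so CRT works modulo lcm(m_i) when all pairwise compatibility conditions hold.
Pairwise compatibility: gcd(m_i, m_j) must divide a_i - a_j for every pair.
Merge one congruence at a time:
  Start: x ≡ 7 (mod 20).
  Combine with x ≡ 7 (mod 10): gcd(20, 10) = 10; 7 - 7 = 0, which IS divisible by 10, so compatible.
    Write x = 7 + 20·t and substitute into x ≡ 7 (mod 10): 20·t ≡ 7 − 7 = 0 (mod 10).
    Divide the congruence (and modulus) by g = 10: 2·t ≡ 0 (mod 1).
    Modulo 1 every t works; take t = 0.
    Then x = 7 + 20·0 = 7, valid modulo lcm(20, 10) = 20: x ≡ 7 (mod 20).
  Combine with x ≡ 7 (mod 18): gcd(20, 18) = 2; 7 - 7 = 0, which IS divisible by 2, so compatible.
    Write x = 7 + 20·t and substitute into x ≡ 7 (mod 18): 20·t ≡ 7 − 7 = 0 (mod 18).
    Divide the congruence (and modulus) by g = 2: 10·t ≡ 0 (mod 9).
    Reduce coefficients mod 9: 1·t ≡ 0 (mod 9).
    So t ≡ 0 (mod 9).
    Then x = 7 + 20·0 = 7, valid modulo lcm(20, 18) = 180: x ≡ 7 (mod 180).
Verify: 7 mod 20 = 7, 7 mod 10 = 7, 7 mod 18 = 7.

x ≡ 7 (mod 180).


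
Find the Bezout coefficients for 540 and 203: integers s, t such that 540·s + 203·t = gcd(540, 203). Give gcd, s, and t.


Euclidean algorithm on (540, 203) — divide until remainder is 0:
  540 = 2 · 203 + 134
  203 = 1 · 134 + 69
  134 = 1 · 69 + 65
  69 = 1 · 65 + 4
  65 = 16 · 4 + 1
  4 = 4 · 1 + 0
gcd(540, 203) = 1.
Track Bezout coefficients alongside the remainders: start with r₀ = 540 = a·1 + b·0 (s = 1, t = 0) and r₁ = 203 = a·0 + b·1 (s = 0, t = 1); each new remainder r_{k+1} = r_{k-1} − q_k·r_k inherits s_{k+1} = s_{k-1} − q_k·s_k, t_{k+1} = t_{k-1} − q_k·t_k, so r_k = a·s_k + b·t_k at every step:
  q = 2: r = 134, s = 1 − 2·0 = 1, t = 0 − 2·1 = -2  (check: 540·1 + 203·(-2) = 134)
  q = 1: r = 69, s = 0 − 1·1 = -1, t = 1 − 1·(-2) = 3  (check: 540·(-1) + 203·3 = 69)
  q = 1: r = 65, s = 1 − 1·(-1) = 2, t = -2 − 1·3 = -5  (check: 540·2 + 203·(-5) = 65)
  q = 1: r = 4, s = -1 − 1·2 = -3, t = 3 − 1·(-5) = 8  (check: 540·(-3) + 203·8 = 4)
  q = 16: r = 1, s = 2 − 16·(-3) = 50, t = -5 − 16·8 = -133  (check: 540·50 + 203·(-133) = 1)
The row with r = 1 (the gcd) gives the Bezout coefficients s = 50, t = -133.
Result: 540 · (50) + 203 · (-133) = 1.

gcd(540, 203) = 1; s = 50, t = -133 (check: 540·50 + 203·(-133) = 1).


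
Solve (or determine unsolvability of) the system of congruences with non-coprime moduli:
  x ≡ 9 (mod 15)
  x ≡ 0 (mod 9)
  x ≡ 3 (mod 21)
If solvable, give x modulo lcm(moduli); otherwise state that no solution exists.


Moduli 15, 9, 21 are not pairwise coprime, so CRT works modulo lcm(m_i) when all pairwise compatibility conditions hold.
Pairwise compatibility: gcd(m_i, m_j) must divide a_i - a_j for every pair.
Merge one congruence at a time:
  Start: x ≡ 9 (mod 15).
  Combine with x ≡ 0 (mod 9): gcd(15, 9) = 3; 0 - 9 = -9, which IS divisible by 3, so compatible.
    Write x = 9 + 15·t and substitute into x ≡ 0 (mod 9): 15·t ≡ 0 − 9 = -9 (mod 9).
    Divide the congruence (and modulus) by g = 3: 5·t ≡ -3 (mod 3).
    Reduce coefficients mod 3: 2·t ≡ 0 (mod 3).
    The inverse of 2 mod 3 is 2 (since 2·2 = 4 = 1·3 + 1), so t ≡ 2·0 = 0 ≡ 0 (mod 3).
    Then x = 9 + 15·0 = 9, valid modulo lcm(15, 9) = 45: x ≡ 9 (mod 45).
  Combine with x ≡ 3 (mod 21): gcd(45, 21) = 3; 3 - 9 = -6, which IS divisible by 3, so compatible.
    Write x = 9 + 45·t and substitute into x ≡ 3 (mod 21): 45·t ≡ 3 − 9 = -6 (mod 21).
    Divide the congruence (and modulus) by g = 3: 15·t ≡ -2 (mod 7).
    Reduce coefficients mod 7: 1·t ≡ 5 (mod 7).
    So t ≡ 5 (mod 7).
    Then x = 9 + 45·5 = 234, valid modulo lcm(45, 21) = 315: x ≡ 234 (mod 315).
Verify: 234 mod 15 = 9, 234 mod 9 = 0, 234 mod 21 = 3.

x ≡ 234 (mod 315).


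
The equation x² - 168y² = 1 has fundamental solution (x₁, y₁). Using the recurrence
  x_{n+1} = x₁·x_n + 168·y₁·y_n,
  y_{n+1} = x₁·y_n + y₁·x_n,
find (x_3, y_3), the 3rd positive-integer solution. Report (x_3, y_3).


Step 1: Find the fundamental solution (x₁, y₁) of x² - 168y² = 1.
  Expand √168 as a continued fraction. a₀ = ⌊√168⌋ = 12; iterate m_{k+1} = d_k·a_k − m_k, d_{k+1} = (168 − m_{k+1}²)/d_k, a_{k+1} = ⌊(a₀ + m_{k+1})/d_{k+1}⌋ (starting m₀ = 0, d₀ = 1), with convergents p_k = a_k·p_{k-1} + p_{k-2}, q_k = a_k·q_{k-1} + q_{k-2} (p₋₁ = 1, q₋₁ = 0):
  k = 0: a₀ = 12; p₀/q₀ = 12/1; p₀² − 168·q₀² = 144 − 168 = -24.
  k = 1: m = 12, d = 24, a = ⌊(12 + 12)/24⌋ = 1; p/q = (1·12 + 1)/(1·1 + 0) = 13/1; p² − 168·q² = 169 − 168 = 1.
  The first convergent with p² − 168·q² = 1 gives the fundamental solution (x₁, y₁) = (13, 1).
Step 2: Apply the recurrence (x_{n+1}, y_{n+1}) = (x₁x_n + 168y₁y_n, x₁y_n + y₁x_n) repeatedly.
  From (x_1, y_1) = (13, 1): x_2 = 13·13 + 168·1·1 = 337; y_2 = 13·1 + 1·13 = 26.
  From (x_2, y_2) = (337, 26): x_3 = 13·337 + 168·1·26 = 8749; y_3 = 13·26 + 1·337 = 675.
Step 3: Verify x_3² - 168·y_3² = 76545001 - 76545000 = 1 (should be 1). ✓

(x_1, y_1) = (13, 1); (x_3, y_3) = (8749, 675).


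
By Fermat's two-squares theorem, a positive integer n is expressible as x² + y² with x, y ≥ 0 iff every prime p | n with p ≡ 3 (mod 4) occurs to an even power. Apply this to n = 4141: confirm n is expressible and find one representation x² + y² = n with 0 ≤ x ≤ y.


Step 1: Factor n = 4141 = 41 · 101.
Step 2: Check the mod-4 condition on each prime factor: 41 ≡ 1 (mod 4), exponent 1; 101 ≡ 1 (mod 4), exponent 1.
All primes ≡ 3 (mod 4) appear to even exponent (or don't appear), so by the two-squares theorem n IS expressible as a sum of two squares.
Step 3: Build a representation. Here n = 41 · 101 is a product of primes ≡ 1 (mod 4). Each prime p ≡ 1 (mod 4) is itself a sum of two squares; find a² by testing p − a² for a perfect square:
  41: 41 − 1² = 40, 41 − 2² = 37, 41 − 3² = 32, 41 − 4² = 25 = 5² ⇒ 41 = 4² + 5².
  101: 101 − 1² = 100 = 10² ⇒ 101 = 1² + 10².
  Combine using the Brahmagupta–Fibonacci identity (a² + b²)(c² + d²) = (ac − bd)² + (ad + bc)² = (ac + bd)² + (ad − bc)²:
  41 · 101 = 4141: from (4² + 5²)(1² + 10²), take (4·1 − 5·10, 4·10 + 5·1) = (4 − 50, 40 + 5) = (-46, 45); dropping signs (only squares matter) gives (46, 45); check 46² + 45² = 2116 + 2025 = 4141 ✓.
Step 4: Order so x ≤ y and verify: 45² + 46² = 2025 + 2116 = 4141 = n. ✓

n = 4141 = 45² + 46² (one valid representation with x ≤ y).


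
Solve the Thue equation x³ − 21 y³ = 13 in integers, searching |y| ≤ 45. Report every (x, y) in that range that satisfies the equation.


The equation is x³ - 21y³ = 13. For fixed y, x³ = 21·y³ + 13, so a solution requires the RHS to be a perfect cube.
Strategy: iterate y from -45 to 45, compute RHS = 21·y³ + 13, and check whether it is a (positive or negative) perfect cube.
Check small values of y:
  y = 0: RHS = 13 is not a perfect cube.
  y = 1: RHS = 34 is not a perfect cube.
  y = -1: RHS = -8 = (-2)³ ⇒ x = -2 works.
  y = 2: RHS = 181 is not a perfect cube.
  y = -2: RHS = -155 is not a perfect cube.
  y = 3: RHS = 580 is not a perfect cube.
  y = -3: RHS = -554 is not a perfect cube.
Continuing, at y = -4: RHS = -1331 = (-11)³ ⇒ x = -11 works.
Searching the remaining y in |y| ≤ 45 finds no further solutions.
Collected solutions: (-2, -1), (-11, -4).

Solutions (with |y| ≤ 45): (-2, -1), (-11, -4).


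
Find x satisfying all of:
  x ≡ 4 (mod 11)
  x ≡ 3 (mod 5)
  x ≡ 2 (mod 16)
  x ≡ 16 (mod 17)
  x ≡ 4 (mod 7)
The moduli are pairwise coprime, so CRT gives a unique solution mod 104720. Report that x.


Product of moduli M = 11 · 5 · 16 · 17 · 7 = 104720.
Merge one congruence at a time:
  Start: x ≡ 4 (mod 11).
  Combine with x ≡ 3 (mod 5); new modulus lcm = 55.
    Write x = 4 + 11·t and substitute into x ≡ 3 (mod 5): 11·t ≡ 3 − 4 = -1 (mod 5).
    Reduce coefficients mod 5: 1·t ≡ 4 (mod 5).
    So t ≡ 4 (mod 5).
    Then x = 4 + 11·4 = 48, valid modulo lcm(11, 5) = 55: x ≡ 48 (mod 55).
  Combine with x ≡ 2 (mod 16); new modulus lcm = 880.
    Write x = 48 + 55·t and substitute into x ≡ 2 (mod 16): 55·t ≡ 2 − 48 = -46 (mod 16).
    Reduce coefficients mod 16: 7·t ≡ 2 (mod 16).
    The inverse of 7 mod 16 is 7 (since 7·7 = 49 = 3·16 + 1), so t ≡ 7·2 = 14 ≡ 14 (mod 16).
    Then x = 48 + 55·14 = 818, valid modulo lcm(55, 16) = 880: x ≡ 818 (mod 880).
  Combine with x ≡ 16 (mod 17); new modulus lcm = 14960.
    Write x = 818 + 880·t and substitute into x ≡ 16 (mod 17): 880·t ≡ 16 − 818 = -802 (mod 17).
    Reduce coefficients mod 17: 13·t ≡ 14 (mod 17).
    The inverse of 13 mod 17 is 4 (since 13·4 = 52 = 3·17 + 1), so t ≡ 4·14 = 56 ≡ 5 (mod 17).
    Then x = 818 + 880·5 = 5218, valid modulo lcm(880, 17) = 14960: x ≡ 5218 (mod 14960).
  Combine with x ≡ 4 (mod 7); new modulus lcm = 104720.
    Write x = 5218 + 14960·t and substitute into x ≡ 4 (mod 7): 14960·t ≡ 4 − 5218 = -5214 (mod 7).
    Reduce coefficients mod 7: 1·t ≡ 1 (mod 7).
    So t ≡ 1 (mod 7).
    Then x = 5218 + 14960·1 = 20178, valid modulo lcm(14960, 7) = 104720: x ≡ 20178 (mod 104720).
Verify against each original: 20178 mod 11 = 4, 20178 mod 5 = 3, 20178 mod 16 = 2, 20178 mod 17 = 16, 20178 mod 7 = 4.

x ≡ 20178 (mod 104720).


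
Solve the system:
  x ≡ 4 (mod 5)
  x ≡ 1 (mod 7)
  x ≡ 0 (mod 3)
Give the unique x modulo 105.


Moduli 5, 7, 3 are pairwise coprime; by CRT there is a unique solution modulo M = 5 · 7 · 3 = 105.
Solve pairwise, accumulating the modulus:
  Start with x ≡ 4 (mod 5).
  Combine with x ≡ 1 (mod 7): since gcd(5, 7) = 1, we get a unique residue mod 35.
    Write x = 4 + 5·t and substitute into x ≡ 1 (mod 7): 5·t ≡ 1 − 4 = -3 (mod 7).
    Reduce coefficients mod 7: 5·t ≡ 4 (mod 7).
    The inverse of 5 mod 7 is 3 (since 5·3 = 15 = 2·7 + 1), so t ≡ 3·4 = 12 ≡ 5 (mod 7).
    Then x = 4 + 5·5 = 29, valid modulo lcm(5, 7) = 35: x ≡ 29 (mod 35).
  Combine with x ≡ 0 (mod 3): since gcd(35, 3) = 1, we get a unique residue mod 105.
    Write x = 29 + 35·t and substitute into x ≡ 0 (mod 3): 35·t ≡ 0 − 29 = -29 (mod 3).
    Reduce coefficients mod 3: 2·t ≡ 1 (mod 3).
    The inverse of 2 mod 3 is 2 (since 2·2 = 4 = 1·3 + 1), so t ≡ 2·1 = 2 ≡ 2 (mod 3).
    Then x = 29 + 35·2 = 99, valid modulo lcm(35, 3) = 105: x ≡ 99 (mod 105).
Verify: 99 mod 5 = 4 ✓, 99 mod 7 = 1 ✓, 99 mod 3 = 0 ✓.

x ≡ 99 (mod 105).


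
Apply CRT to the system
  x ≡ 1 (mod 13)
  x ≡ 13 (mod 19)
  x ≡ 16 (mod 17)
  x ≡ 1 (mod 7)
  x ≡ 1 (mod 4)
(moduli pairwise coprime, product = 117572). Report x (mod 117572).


Product of moduli M = 13 · 19 · 17 · 7 · 4 = 117572.
Merge one congruence at a time:
  Start: x ≡ 1 (mod 13).
  Combine with x ≡ 13 (mod 19); new modulus lcm = 247.
    Write x = 1 + 13·t and substitute into x ≡ 13 (mod 19): 13·t ≡ 13 − 1 = 12 (mod 19).
    The inverse of 13 mod 19 is 3 (since 13·3 = 39 = 2·19 + 1), so t ≡ 3·12 = 36 ≡ 17 (mod 19).
    Then x = 1 + 13·17 = 222, valid modulo lcm(13, 19) = 247: x ≡ 222 (mod 247).
  Combine with x ≡ 16 (mod 17); new modulus lcm = 4199.
    Write x = 222 + 247·t and substitute into x ≡ 16 (mod 17): 247·t ≡ 16 − 222 = -206 (mod 17).
    Reduce coefficients mod 17: 9·t ≡ 15 (mod 17).
    The inverse of 9 mod 17 is 2 (since 9·2 = 18 = 1·17 + 1), so t ≡ 2·15 = 30 ≡ 13 (mod 17).
    Then x = 222 + 247·13 = 3433, valid modulo lcm(247, 17) = 4199: x ≡ 3433 (mod 4199).
  Combine with x ≡ 1 (mod 7); new modulus lcm = 29393.
    Write x = 3433 + 4199·t and substitute into x ≡ 1 (mod 7): 4199·t ≡ 1 − 3433 = -3432 (mod 7).
    Reduce coefficients mod 7: 6·t ≡ 5 (mod 7).
    The inverse of 6 mod 7 is 6 (since 6·6 = 36 = 5·7 + 1), so t ≡ 6·5 = 30 ≡ 2 (mod 7).
    Then x = 3433 + 4199·2 = 11831, valid modulo lcm(4199, 7) = 29393: x ≡ 11831 (mod 29393).
  Combine with x ≡ 1 (mod 4); new modulus lcm = 117572.
    Write x = 11831 + 29393·t and substitute into x ≡ 1 (mod 4): 29393·t ≡ 1 − 11831 = -11830 (mod 4).
    Reduce coefficients mod 4: 1·t ≡ 2 (mod 4).
    So t ≡ 2 (mod 4).
    Then x = 11831 + 29393·2 = 70617, valid modulo lcm(29393, 4) = 117572: x ≡ 70617 (mod 117572).
Verify against each original: 70617 mod 13 = 1, 70617 mod 19 = 13, 70617 mod 17 = 16, 70617 mod 7 = 1, 70617 mod 4 = 1.

x ≡ 70617 (mod 117572).
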